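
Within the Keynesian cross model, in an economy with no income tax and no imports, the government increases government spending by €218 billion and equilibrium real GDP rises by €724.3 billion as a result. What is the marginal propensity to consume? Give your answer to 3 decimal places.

Implied spending multiplier k = ΔY/ΔG = 724.3/218 ≈ 3.3225.
Since k = 1/(1 − MPC), MPC = 1 − 1/k = 1 − ΔG/ΔY = 1 − 218/724.3 ≈ 0.699.

0.699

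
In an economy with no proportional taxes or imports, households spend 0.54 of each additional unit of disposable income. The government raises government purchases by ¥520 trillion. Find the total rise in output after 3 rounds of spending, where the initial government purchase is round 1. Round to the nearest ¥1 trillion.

¥952 trillion

Round 1 adds ΔG = ¥520 trillion; each later round is MPC = 0.54 times the previous.
After 3 rounds: 520 + 280.8 + 151.632 = ΔG·(1 − c^3)/(1 − c) = 520 × (1 − 0.157464)/0.46 ≈ ¥952 trillion.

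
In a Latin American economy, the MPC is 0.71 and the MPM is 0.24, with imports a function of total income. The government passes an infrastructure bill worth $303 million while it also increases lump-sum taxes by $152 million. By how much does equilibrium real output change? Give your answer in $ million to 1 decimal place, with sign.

Expenditure multiplier = 1/(1 − c + m) = 1/(1 − 0.71 + 0.24) = 1/0.53 ≈ 1.887.
ΔG contributes k·ΔG = (+$303 million) / 0.53 ≈ +$571.7 million.
ΔT of +$152 million changes first-round spending by −c·ΔT = −$107.92 million, contributing k·(−c·ΔT) = (−$107.92 million) / 0.53 ≈ −$203.6 million.
Net ΔY = k(ΔG − c·ΔT) = (+$195.08 million) / 0.53 ≈ +$368.1 million.

+$368.1 million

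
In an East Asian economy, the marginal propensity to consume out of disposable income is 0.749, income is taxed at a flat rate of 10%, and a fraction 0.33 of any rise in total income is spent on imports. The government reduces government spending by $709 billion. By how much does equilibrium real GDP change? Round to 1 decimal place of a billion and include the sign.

−$1,081.0 billion

Government-spending multiplier = 1/(1 − c(1−t) + m) = 1/(1 − 0.749×0.9 + 0.33) = 1/0.6559 ≈ 1.525.
ΔY = k × ΔG = (−$709 billion) / 0.6559 ≈ −$1,081 billion.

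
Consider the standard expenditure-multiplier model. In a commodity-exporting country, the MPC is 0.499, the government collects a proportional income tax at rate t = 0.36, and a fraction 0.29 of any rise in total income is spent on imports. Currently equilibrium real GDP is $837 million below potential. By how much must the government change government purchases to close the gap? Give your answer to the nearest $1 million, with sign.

+$812 million

Spending multiplier = 1/(1 − c(1−t) + m) = 1/(1 − 0.499×0.64 + 0.29) = 1/0.97064 ≈ 1.03.
Need ΔY = +$837 million, so ΔG = ΔY/k = (+$837 million) × 0.97064 ≈ +$812 million.
The government should increase government purchases by $812 million.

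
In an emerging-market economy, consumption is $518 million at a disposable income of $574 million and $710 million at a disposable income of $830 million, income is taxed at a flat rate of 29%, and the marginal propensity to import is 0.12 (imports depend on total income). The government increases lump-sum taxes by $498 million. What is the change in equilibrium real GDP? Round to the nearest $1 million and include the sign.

MPC = ΔC/ΔYd = (710 − 518)/(830 − 574) = 192/256 = 0.75.
A lump-sum tax change of +$498 million shifts disposable income by −$498 million; first-round consumption changes by −c × ΔT = −0.75 × (+$498 million) = −$373.5 million.
Expenditure multiplier = 1/(1 − c(1−t) + m) = 1/(1 − 0.75×0.71 + 0.12) = 1/0.5875 ≈ 1.702.
The tax multiplier is −c × k ≈ −1.277, so ΔY = k × (−c·ΔT) = (−$373.5 million) / 0.5875 ≈ −$636 million.

−$636 million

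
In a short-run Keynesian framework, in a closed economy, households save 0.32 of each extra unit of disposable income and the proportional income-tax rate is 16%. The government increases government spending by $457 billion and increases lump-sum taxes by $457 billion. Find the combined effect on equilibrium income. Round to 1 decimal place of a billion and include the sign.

+$341.0 billion

MPC = 1 − MPS = 1 − 0.32 = 0.68.
Expenditure multiplier = 1/(1 − c(1−t)) = 1/(1 − 0.68×0.84) = 1/0.4288 ≈ 2.332.
ΔG contributes k·ΔG = (+$457 billion) / 0.4288 ≈ +$1,065.8 billion.
ΔT of +$457 billion changes first-round spending by −c·ΔT = −$310.76 billion, contributing k·(−c·ΔT) = (−$310.76 billion) / 0.4288 ≈ −$724.7 billion.
Net ΔY = k(ΔG − c·ΔT) = (+$146.24 billion) / 0.4288 ≈ +$341 billion.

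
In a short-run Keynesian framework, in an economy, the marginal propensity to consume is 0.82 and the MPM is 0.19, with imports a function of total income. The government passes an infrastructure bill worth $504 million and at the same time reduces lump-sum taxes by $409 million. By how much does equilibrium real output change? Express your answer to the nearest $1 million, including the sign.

+$2,269 million

Expenditure multiplier = 1/(1 − c + m) = 1/(1 − 0.82 + 0.19) = 1/0.37 ≈ 2.703.
ΔG contributes k·ΔG = (+$504 million) / 0.37 ≈ +$1,362.2 million.
ΔT of −$409 million changes first-round spending by −c·ΔT = +$335.38 million, contributing k·(−c·ΔT) = (+$335.38 million) / 0.37 ≈ +$906.4 million.
Net ΔY = k(ΔG − c·ΔT) = (+$839.38 million) / 0.37 ≈ +$2,269 million.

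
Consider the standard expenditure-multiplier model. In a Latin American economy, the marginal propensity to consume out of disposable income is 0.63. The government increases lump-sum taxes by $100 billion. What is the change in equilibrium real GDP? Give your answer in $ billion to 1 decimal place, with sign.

−$170.3 billion

A lump-sum tax change of +$100 billion shifts disposable income by −$100 billion; first-round consumption changes by −c × ΔT = −0.63 × (+$100 billion) = −$63 billion.
Expenditure multiplier = 1/(1 − MPC) = 1/(1 − 0.63) = 1/0.37 ≈ 2.703.
The tax multiplier is −c × k ≈ −1.703, so ΔY = k × (−c·ΔT) = (−$63 billion) / 0.37 ≈ −$170.3 billion.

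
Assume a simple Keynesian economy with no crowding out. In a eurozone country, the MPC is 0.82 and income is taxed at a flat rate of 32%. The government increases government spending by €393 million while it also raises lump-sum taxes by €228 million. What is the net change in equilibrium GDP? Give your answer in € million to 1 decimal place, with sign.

+€465.7 million

Expenditure multiplier = 1/(1 − c(1−t)) = 1/(1 − 0.82×0.68) = 1/0.4424 ≈ 2.26.
ΔG contributes k·ΔG = (+€393 million) / 0.4424 ≈ +€888.3 million.
ΔT of +€228 million changes first-round spending by −c·ΔT = −€186.96 million, contributing k·(−c·ΔT) = (−€186.96 million) / 0.4424 ≈ −€422.6 million.
Net ΔY = k(ΔG − c·ΔT) = (+€206.04 million) / 0.4424 ≈ +€465.7 million.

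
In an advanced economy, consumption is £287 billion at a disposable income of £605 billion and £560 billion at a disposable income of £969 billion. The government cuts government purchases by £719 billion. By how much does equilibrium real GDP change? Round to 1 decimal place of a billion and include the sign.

−£2,876.0 billion

MPC = ΔC/ΔYd = (560 − 287)/(969 − 605) = 273/364 = 0.75.
Expenditure multiplier = 1/(1 − MPC) = 1/(1 − 0.75) = 1/0.25 = 4.
ΔY = k × ΔG = (−£719 billion) / 0.25 = −£2,876 billion.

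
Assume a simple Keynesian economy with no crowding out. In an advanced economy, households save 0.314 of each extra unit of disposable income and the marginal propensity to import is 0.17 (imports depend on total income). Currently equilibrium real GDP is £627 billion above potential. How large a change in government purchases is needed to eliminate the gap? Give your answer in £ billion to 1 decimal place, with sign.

MPC = 1 − MPS = 1 − 0.314 = 0.686.
Spending multiplier = 1/(1 − c + m) = 1/(1 − 0.686 + 0.17) = 1/0.484 ≈ 2.066.
Need ΔY = −£627 billion, so ΔG = ΔY/k = (−£627 billion) × 0.484 ≈ −£303.5 billion.
The government should cut government purchases by £303.5 billion.

−£303.5 billion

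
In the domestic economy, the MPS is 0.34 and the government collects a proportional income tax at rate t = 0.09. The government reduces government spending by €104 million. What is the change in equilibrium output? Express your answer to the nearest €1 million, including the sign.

−€260 million

MPC = 1 − MPS = 1 − 0.34 = 0.66.
Spending multiplier = 1/(1 − c(1−t)) = 1/(1 − 0.66×0.91) = 1/0.3994 ≈ 2.504.
ΔY = k × ΔG = (−€104 million) / 0.3994 ≈ −€260 million.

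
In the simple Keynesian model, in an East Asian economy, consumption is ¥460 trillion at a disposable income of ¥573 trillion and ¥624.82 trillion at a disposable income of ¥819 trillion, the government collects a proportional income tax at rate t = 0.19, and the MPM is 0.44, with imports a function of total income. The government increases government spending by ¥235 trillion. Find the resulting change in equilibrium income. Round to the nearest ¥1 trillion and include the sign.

MPC = ΔC/ΔYd = (624.82 − 460)/(819 − 573) = 164.82/246 = 0.67.
Expenditure multiplier = 1/(1 − c(1−t) + m) = 1/(1 − 0.67×0.81 + 0.44) = 1/0.8973 ≈ 1.114.
ΔY = k × ΔG = (+¥235 trillion) / 0.8973 ≈ +¥262 trillion.

+¥262 trillion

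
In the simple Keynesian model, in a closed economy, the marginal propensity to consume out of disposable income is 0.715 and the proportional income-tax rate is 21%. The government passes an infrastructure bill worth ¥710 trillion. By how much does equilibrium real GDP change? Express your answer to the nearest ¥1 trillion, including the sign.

+¥1,632 trillion

Government-spending multiplier = 1/(1 − c(1−t)) = 1/(1 − 0.715×0.79) = 1/0.43515 ≈ 2.298.
ΔY = k × ΔG = (+¥710 trillion) / 0.43515 ≈ +¥1,632 trillion.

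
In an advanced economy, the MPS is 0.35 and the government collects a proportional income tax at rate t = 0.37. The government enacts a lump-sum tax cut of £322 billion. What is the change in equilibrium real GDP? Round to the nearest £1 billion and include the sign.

MPC = 1 − MPS = 1 − 0.35 = 0.65.
A lump-sum tax change of −£322 billion shifts disposable income by +£322 billion; first-round consumption changes by −c × ΔT = −0.65 × (−£322 billion) = +£209.3 billion.
Expenditure multiplier = 1/(1 − c(1−t)) = 1/(1 − 0.65×0.63) = 1/0.5905 ≈ 1.693.
The tax multiplier is −c × k ≈ −1.101, so ΔY = k × (−c·ΔT) = (+£209.3 billion) / 0.5905 ≈ +£354 billion.

+£354 billion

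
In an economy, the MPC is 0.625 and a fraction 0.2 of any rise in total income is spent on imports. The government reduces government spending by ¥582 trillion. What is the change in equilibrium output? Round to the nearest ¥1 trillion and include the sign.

Expenditure multiplier = 1/(1 − c + m) = 1/(1 − 0.625 + 0.2) = 1/0.575 ≈ 1.739.
ΔY = k × ΔG = (−¥582 trillion) / 0.575 ≈ −¥1,012 trillion.

−¥1,012 trillion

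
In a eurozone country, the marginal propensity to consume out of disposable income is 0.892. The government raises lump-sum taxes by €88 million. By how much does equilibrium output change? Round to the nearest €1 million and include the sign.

A lump-sum tax change of +€88 million shifts disposable income by −€88 million; first-round consumption changes by −c × ΔT = −0.892 × (+€88 million) = −€78.496 million.
Expenditure multiplier = 1/(1 − MPC) = 1/(1 − 0.892) = 1/0.108 ≈ 9.259.
The tax multiplier is −c × k ≈ −8.259, so ΔY = k × (−c·ΔT) = (−€78.496 million) / 0.108 ≈ −€727 million.

−€727 million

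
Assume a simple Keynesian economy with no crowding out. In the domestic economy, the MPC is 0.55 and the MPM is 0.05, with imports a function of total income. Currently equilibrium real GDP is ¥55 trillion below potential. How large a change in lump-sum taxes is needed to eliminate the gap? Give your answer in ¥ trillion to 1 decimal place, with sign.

Spending multiplier = 1/(1 − c + m) = 1/(1 − 0.55 + 0.05) = 1/0.5 = 2.
Tax multiplier = −c·k = −0.55/0.5 = −1.1. Need ΔY = +¥55 trillion, so ΔT = ΔY/(−c·k) = −(+¥55 trillion) × 0.5 / 0.55 = −¥50 trillion.
The government should cut lump-sum taxes by ¥50 trillion.

−¥50.0 trillion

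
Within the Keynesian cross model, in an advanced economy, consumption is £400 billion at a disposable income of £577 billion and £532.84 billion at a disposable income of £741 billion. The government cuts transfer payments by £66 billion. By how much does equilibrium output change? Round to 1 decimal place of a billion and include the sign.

MPC = ΔC/ΔYd = (532.84 − 400)/(741 − 577) = 132.84/164 = 0.81.
The transfer change shifts disposable income by −£66 billion, so first-round consumption changes by c·ΔTR = 0.81 × (−£66 billion) = −£53.46 billion.
Expenditure multiplier = 1/(1 − MPC) = 1/(1 − 0.81) = 1/0.19 ≈ 5.263.
The transfer multiplier is c × k ≈ 4.263, so ΔY = k × (c·ΔTR) = (−£53.46 billion) / 0.19 ≈ −£281.4 billion.

−£281.4 billion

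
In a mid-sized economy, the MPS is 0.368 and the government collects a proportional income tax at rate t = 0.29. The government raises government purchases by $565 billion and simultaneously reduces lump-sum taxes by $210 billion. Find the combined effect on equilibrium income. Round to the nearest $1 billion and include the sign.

+$1,266 billion

MPC = 1 − MPS = 1 − 0.368 = 0.632.
Expenditure multiplier = 1/(1 − c(1−t)) = 1/(1 − 0.632×0.71) = 1/0.55128 ≈ 1.814.
ΔG contributes k·ΔG = (+$565 billion) / 0.55128 ≈ +$1,024.9 billion.
ΔT of −$210 billion changes first-round spending by −c·ΔT = +$132.72 billion, contributing k·(−c·ΔT) = (+$132.72 billion) / 0.55128 ≈ +$240.7 billion.
Net ΔY = k(ΔG − c·ΔT) = (+$697.72 billion) / 0.55128 ≈ +$1,266 billion.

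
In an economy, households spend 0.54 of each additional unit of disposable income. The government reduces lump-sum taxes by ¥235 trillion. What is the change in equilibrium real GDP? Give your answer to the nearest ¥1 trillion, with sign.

A lump-sum tax change of −¥235 trillion shifts disposable income by +¥235 trillion; first-round consumption changes by −c × ΔT = −0.54 × (−¥235 trillion) = +¥126.9 trillion.
Expenditure multiplier = 1/(1 − MPC) = 1/(1 − 0.54) = 1/0.46 ≈ 2.174.
The tax multiplier is −c × k ≈ −1.174, so ΔY = k × (−c·ΔT) = (+¥126.9 trillion) / 0.46 ≈ +¥276 trillion.

+¥276 trillion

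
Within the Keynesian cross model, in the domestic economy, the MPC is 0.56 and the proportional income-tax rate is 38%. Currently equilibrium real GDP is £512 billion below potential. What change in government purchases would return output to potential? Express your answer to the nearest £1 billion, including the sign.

+£334 billion

Spending multiplier = 1/(1 − c(1−t)) = 1/(1 − 0.56×0.62) = 1/0.6528 ≈ 1.532.
Need ΔY = +£512 billion, so ΔG = ΔY/k = (+£512 billion) × 0.6528 ≈ +£334 billion.
The government should increase government purchases by £334 billion.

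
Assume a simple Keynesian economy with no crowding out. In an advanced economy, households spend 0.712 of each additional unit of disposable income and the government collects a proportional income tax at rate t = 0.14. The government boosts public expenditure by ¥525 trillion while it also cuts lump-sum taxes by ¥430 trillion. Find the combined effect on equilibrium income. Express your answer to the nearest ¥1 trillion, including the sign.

Expenditure multiplier = 1/(1 − c(1−t)) = 1/(1 − 0.712×0.86) = 1/0.38768 ≈ 2.579.
ΔG contributes k·ΔG = (+¥525 trillion) / 0.38768 ≈ +¥1,354.2 trillion.
ΔT of −¥430 trillion changes first-round spending by −c·ΔT = +¥306.16 trillion, contributing k·(−c·ΔT) = (+¥306.16 trillion) / 0.38768 ≈ +¥789.7 trillion.
Net ΔY = k(ΔG − c·ΔT) = (+¥831.16 trillion) / 0.38768 ≈ +¥2,144 trillion.

+¥2,144 trillion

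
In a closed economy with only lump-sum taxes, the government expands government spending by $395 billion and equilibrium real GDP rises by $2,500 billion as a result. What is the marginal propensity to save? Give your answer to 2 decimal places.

0.16

Implied spending multiplier k = ΔY/ΔG = 2,500/395 ≈ 6.3291.
Since k = 1/(1 − MPC), MPC = 1 − 1/k = 1 − ΔG/ΔY = 1 − 395/2,500 ≈ 0.84.
MPS = 1 − MPC = 0.16.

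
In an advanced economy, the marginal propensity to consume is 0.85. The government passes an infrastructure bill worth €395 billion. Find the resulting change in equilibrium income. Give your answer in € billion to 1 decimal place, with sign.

Spending multiplier = 1/(1 − MPC) = 1/(1 − 0.85) = 1/0.15 ≈ 6.667.
ΔY = k × ΔG = (+€395 billion) / 0.15 ≈ +€2,633.3 billion.

+€2,633.3 billion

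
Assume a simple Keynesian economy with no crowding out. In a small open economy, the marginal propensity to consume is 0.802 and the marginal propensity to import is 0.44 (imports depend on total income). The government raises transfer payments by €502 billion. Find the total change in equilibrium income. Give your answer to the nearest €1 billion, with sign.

+€631 billion

The transfer change shifts disposable income by +€502 billion, so first-round consumption changes by c·ΔTR = 0.802 × (+€502 billion) = +€402.604 billion.
Expenditure multiplier = 1/(1 − c + m) = 1/(1 − 0.802 + 0.44) = 1/0.638 ≈ 1.567.
The transfer multiplier is c × k ≈ 1.257, so ΔY = k × (c·ΔTR) = (+€402.604 billion) / 0.638 ≈ +€631 billion.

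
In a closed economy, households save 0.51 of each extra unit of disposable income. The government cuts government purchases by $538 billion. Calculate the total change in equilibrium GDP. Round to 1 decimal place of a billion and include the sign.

MPC = 1 − MPS = 1 − 0.51 = 0.49.
Expenditure multiplier = 1/(1 − MPC) = 1/(1 − 0.49) = 1/0.51 ≈ 1.961.
ΔY = k × ΔG = (−$538 billion) / 0.51 ≈ −$1,054.9 billion.

−$1,054.9 billion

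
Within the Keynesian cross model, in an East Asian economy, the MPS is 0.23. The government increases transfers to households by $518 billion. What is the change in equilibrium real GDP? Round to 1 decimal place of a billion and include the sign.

MPC = 1 − MPS = 1 − 0.23 = 0.77.
The transfer change shifts disposable income by +$518 billion, so first-round consumption changes by c·ΔTR = 0.77 × (+$518 billion) = +$398.86 billion.
Expenditure multiplier = 1/(1 − MPC) = 1/(1 − 0.77) = 1/0.23 ≈ 4.348.
The transfer multiplier is c × k ≈ 3.348, so ΔY = k × (c·ΔTR) = (+$398.86 billion) / 0.23 ≈ +$1,734.2 billion.

+$1,734.2 billion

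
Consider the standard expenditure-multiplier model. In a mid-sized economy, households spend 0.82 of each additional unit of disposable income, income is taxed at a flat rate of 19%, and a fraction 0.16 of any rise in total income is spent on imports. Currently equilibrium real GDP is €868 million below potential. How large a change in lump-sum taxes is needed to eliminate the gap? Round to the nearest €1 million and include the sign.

−€525 million

Spending multiplier = 1/(1 − c(1−t) + m) = 1/(1 − 0.82×0.81 + 0.16) = 1/0.4958 ≈ 2.017.
Tax multiplier = −c·k = −0.82/0.4958 ≈ −1.654. Need ΔY = +€868 million, so ΔT = ΔY/(−c·k) = −(+€868 million) × 0.4958 / 0.82 ≈ −€525 million.
The government should cut lump-sum taxes by €525 million.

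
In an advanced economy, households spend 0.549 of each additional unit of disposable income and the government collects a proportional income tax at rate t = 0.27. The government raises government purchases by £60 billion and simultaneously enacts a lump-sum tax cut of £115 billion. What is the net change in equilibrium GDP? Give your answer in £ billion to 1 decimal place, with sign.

+£205.5 billion

Expenditure multiplier = 1/(1 − c(1−t)) = 1/(1 − 0.549×0.73) = 1/0.59923 ≈ 1.669.
ΔG contributes k·ΔG = (+£60 billion) / 0.59923 ≈ +£100.1 billion.
ΔT of −£115 billion changes first-round spending by −c·ΔT = +£63.135 billion, contributing k·(−c·ΔT) = (+£63.135 billion) / 0.59923 ≈ +£105.4 billion.
Net ΔY = k(ΔG − c·ΔT) = (+£123.135 billion) / 0.59923 ≈ +£205.5 billion.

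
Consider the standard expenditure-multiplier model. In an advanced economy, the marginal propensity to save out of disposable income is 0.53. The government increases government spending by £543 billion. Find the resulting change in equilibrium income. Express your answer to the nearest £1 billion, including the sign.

+£1,025 billion

MPC = 1 − MPS = 1 − 0.53 = 0.47.
Expenditure multiplier = 1/(1 − MPC) = 1/(1 − 0.47) = 1/0.53 ≈ 1.887.
ΔY = k × ΔG = (+£543 billion) / 0.53 ≈ +£1,025 billion.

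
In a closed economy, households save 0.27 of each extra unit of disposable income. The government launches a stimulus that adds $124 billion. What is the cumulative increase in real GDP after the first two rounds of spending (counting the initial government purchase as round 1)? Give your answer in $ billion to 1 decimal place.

$214.5 billion

MPC = 1 − MPS = 1 − 0.27 = 0.73.
Round 1 adds ΔG = $124 billion; each later round is MPC = 0.73 times the previous.
After 2 rounds: 124 + 90.52 = ΔG·(1 − c^2)/(1 − c) = 124 × (1 − 0.5329)/0.27 ≈ $214.5 billion.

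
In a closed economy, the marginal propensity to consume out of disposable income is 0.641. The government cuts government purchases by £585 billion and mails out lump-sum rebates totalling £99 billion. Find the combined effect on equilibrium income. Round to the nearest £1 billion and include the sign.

−£1,453 billion

Expenditure multiplier = 1/(1 − MPC) = 1/(1 − 0.641) = 1/0.359 ≈ 2.786.
ΔG contributes k·ΔG = (−£585 billion) / 0.359 ≈ −£1,629.5 billion.
ΔT of −£99 billion changes first-round spending by −c·ΔT = +£63.459 billion, contributing k·(−c·ΔT) = (+£63.459 billion) / 0.359 ≈ +£176.8 billion.
Net ΔY = k(ΔG − c·ΔT) = (−£521.541 billion) / 0.359 ≈ −£1,453 billion.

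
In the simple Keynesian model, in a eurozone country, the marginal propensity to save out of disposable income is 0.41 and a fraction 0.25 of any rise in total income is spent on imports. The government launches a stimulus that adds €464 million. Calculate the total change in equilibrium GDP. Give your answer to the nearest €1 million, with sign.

+€703 million

MPC = 1 − MPS = 1 − 0.41 = 0.59.
Expenditure multiplier = 1/(1 − c + m) = 1/(1 − 0.59 + 0.25) = 1/0.66 ≈ 1.515.
ΔY = k × ΔG = (+€464 million) / 0.66 ≈ +€703 million.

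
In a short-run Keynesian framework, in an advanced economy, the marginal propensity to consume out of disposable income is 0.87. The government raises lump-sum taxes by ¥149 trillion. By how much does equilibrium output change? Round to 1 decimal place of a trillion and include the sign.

A lump-sum tax change of +¥149 trillion shifts disposable income by −¥149 trillion; first-round consumption changes by −c × ΔT = −0.87 × (+¥149 trillion) = −¥129.63 trillion.
Expenditure multiplier = 1/(1 − MPC) = 1/(1 − 0.87) = 1/0.13 ≈ 7.692.
The tax multiplier is −c × k ≈ −6.692, so ΔY = k × (−c·ΔT) = (−¥129.63 trillion) / 0.13 ≈ −¥997.2 trillion.

−¥997.2 trillion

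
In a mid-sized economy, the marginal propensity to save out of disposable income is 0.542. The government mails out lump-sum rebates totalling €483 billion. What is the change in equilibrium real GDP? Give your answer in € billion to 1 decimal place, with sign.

+€408.1 billion

MPC = 1 − MPS = 1 − 0.542 = 0.458.
A lump-sum tax change of −€483 billion shifts disposable income by +€483 billion; first-round consumption changes by −c × ΔT = −0.458 × (−€483 billion) = +€221.214 billion.
Expenditure multiplier = 1/(1 − MPC) = 1/(1 − 0.458) = 1/0.542 ≈ 1.845.
The tax multiplier is −c × k ≈ −0.845, so ΔY = k × (−c·ΔT) = (+€221.214 billion) / 0.542 ≈ +€408.1 billion.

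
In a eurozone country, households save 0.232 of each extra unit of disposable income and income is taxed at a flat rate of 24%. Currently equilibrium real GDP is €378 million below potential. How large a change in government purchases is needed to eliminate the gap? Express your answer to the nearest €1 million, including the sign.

MPC = 1 − MPS = 1 − 0.232 = 0.768.
Spending multiplier = 1/(1 − c(1−t)) = 1/(1 − 0.768×0.76) = 1/0.41632 ≈ 2.402.
Need ΔY = +€378 million, so ΔG = ΔY/k = (+€378 million) × 0.41632 ≈ +€157 million.
The government should increase government purchases by €157 million.

+€157 million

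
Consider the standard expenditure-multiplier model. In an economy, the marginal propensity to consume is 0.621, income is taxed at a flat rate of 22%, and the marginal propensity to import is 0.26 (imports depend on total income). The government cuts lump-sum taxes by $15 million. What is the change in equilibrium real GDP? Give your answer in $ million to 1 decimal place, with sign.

+$12.0 million

A lump-sum tax change of −$15 million shifts disposable income by +$15 million; first-round consumption changes by −c × ΔT = −0.621 × (−$15 million) = +$9.315 million.
Expenditure multiplier = 1/(1 − c(1−t) + m) = 1/(1 − 0.621×0.78 + 0.26) = 1/0.77562 ≈ 1.289.
The tax multiplier is −c × k ≈ −0.801, so ΔY = k × (−c·ΔT) = (+$9.315 million) / 0.77562 ≈ +$12 million.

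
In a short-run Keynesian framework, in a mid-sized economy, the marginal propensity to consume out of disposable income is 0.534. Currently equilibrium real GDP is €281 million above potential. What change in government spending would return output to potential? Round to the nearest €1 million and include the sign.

Spending multiplier = 1/(1 − MPC) = 1/(1 − 0.534) = 1/0.466 ≈ 2.146.
Need ΔY = −€281 million, so ΔG = ΔY/k = (−€281 million) × 0.466 ≈ −€131 million.
The government should cut government spending by €131 million.

−€131 million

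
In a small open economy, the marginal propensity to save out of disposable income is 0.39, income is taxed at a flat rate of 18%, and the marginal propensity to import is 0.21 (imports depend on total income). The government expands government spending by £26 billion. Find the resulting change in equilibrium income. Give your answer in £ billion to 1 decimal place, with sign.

MPC = 1 − MPS = 1 − 0.39 = 0.61.
Government-spending multiplier = 1/(1 − c(1−t) + m) = 1/(1 − 0.61×0.82 + 0.21) = 1/0.7098 ≈ 1.409.
ΔY = k × ΔG = (+£26 billion) / 0.7098 ≈ +£36.6 billion.

+£36.6 billion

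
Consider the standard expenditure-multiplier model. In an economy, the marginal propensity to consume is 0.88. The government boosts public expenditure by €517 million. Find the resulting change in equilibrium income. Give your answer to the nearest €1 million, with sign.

Spending multiplier = 1/(1 − MPC) = 1/(1 − 0.88) = 1/0.12 ≈ 8.333.
ΔY = k × ΔG = (+€517 million) / 0.12 ≈ +€4,308 million.

+€4,308 million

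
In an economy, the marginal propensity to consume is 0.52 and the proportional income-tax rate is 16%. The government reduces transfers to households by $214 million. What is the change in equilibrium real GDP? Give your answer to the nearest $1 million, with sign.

The transfer change shifts disposable income by −$214 million, so first-round consumption changes by c·ΔTR = 0.52 × (−$214 million) = −$111.28 million.
Expenditure multiplier = 1/(1 − c(1−t)) = 1/(1 − 0.52×0.84) = 1/0.5632 ≈ 1.776.
The transfer multiplier is c × k ≈ 0.923, so ΔY = k × (c·ΔTR) = (−$111.28 million) / 0.5632 ≈ −$198 million.

−$198 million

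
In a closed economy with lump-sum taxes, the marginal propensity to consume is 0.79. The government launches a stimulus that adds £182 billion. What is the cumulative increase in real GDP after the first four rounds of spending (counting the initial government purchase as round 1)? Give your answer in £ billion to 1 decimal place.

£529.1 billion

Round 1 adds ΔG = £182 billion; each later round is MPC = 0.79 times the previous.
After 4 rounds: 182 + 143.78 + 113.5862 + 89.733098 = ΔG·(1 − c^4)/(1 − c) = 182 × (1 − 0.38950081)/0.21 ≈ £529.1 billion.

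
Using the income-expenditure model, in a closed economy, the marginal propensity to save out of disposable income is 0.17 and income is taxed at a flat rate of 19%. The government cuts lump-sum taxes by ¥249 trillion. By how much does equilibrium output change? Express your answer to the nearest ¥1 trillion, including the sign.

+¥631 trillion

MPC = 1 − MPS = 1 − 0.17 = 0.83.
A lump-sum tax change of −¥249 trillion shifts disposable income by +¥249 trillion; first-round consumption changes by −c × ΔT = −0.83 × (−¥249 trillion) = +¥206.67 trillion.
Expenditure multiplier = 1/(1 − c(1−t)) = 1/(1 − 0.83×0.81) = 1/0.3277 ≈ 3.052.
The tax multiplier is −c × k ≈ −2.533, so ΔY = k × (−c·ΔT) = (+¥206.67 trillion) / 0.3277 ≈ +¥631 trillion.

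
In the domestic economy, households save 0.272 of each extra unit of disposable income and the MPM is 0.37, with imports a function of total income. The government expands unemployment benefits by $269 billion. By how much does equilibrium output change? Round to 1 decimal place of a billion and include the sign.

+$305.0 billion

MPC = 1 − MPS = 1 − 0.272 = 0.728.
The transfer change shifts disposable income by +$269 billion, so first-round consumption changes by c·ΔTR = 0.728 × (+$269 billion) = +$195.832 billion.
Expenditure multiplier = 1/(1 − c + m) = 1/(1 − 0.728 + 0.37) = 1/0.642 ≈ 1.558.
The transfer multiplier is c × k ≈ 1.134, so ΔY = k × (c·ΔTR) = (+$195.832 billion) / 0.642 ≈ +$305 billion.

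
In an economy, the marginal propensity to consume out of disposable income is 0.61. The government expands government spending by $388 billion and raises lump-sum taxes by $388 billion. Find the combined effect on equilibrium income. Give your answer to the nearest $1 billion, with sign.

+$388 billion

Expenditure multiplier = 1/(1 − MPC) = 1/(1 − 0.61) = 1/0.39 ≈ 2.564.
ΔG contributes k·ΔG = (+$388 billion) / 0.39 ≈ +$994.9 billion.
ΔT of +$388 billion changes first-round spending by −c·ΔT = −$236.68 billion, contributing k·(−c·ΔT) = (−$236.68 billion) / 0.39 ≈ −$606.9 billion.
With ΔG = ΔT and no other leakages, the balanced-budget multiplier is 1, so ΔY = ΔG = +$388 billion.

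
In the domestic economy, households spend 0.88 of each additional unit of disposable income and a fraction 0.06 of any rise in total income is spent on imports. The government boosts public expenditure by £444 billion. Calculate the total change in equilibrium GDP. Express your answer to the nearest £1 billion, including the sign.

+£2,467 billion

Government-spending multiplier = 1/(1 − c + m) = 1/(1 − 0.88 + 0.06) = 1/0.18 ≈ 5.556.
ΔY = k × ΔG = (+£444 billion) / 0.18 ≈ +£2,467 billion.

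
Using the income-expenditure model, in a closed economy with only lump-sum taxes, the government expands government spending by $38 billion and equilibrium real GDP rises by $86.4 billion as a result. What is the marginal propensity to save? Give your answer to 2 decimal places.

0.44

Implied spending multiplier k = ΔY/ΔG = 86.4/38 ≈ 2.2737.
Since k = 1/(1 − MPC), MPC = 1 − 1/k = 1 − ΔG/ΔY = 1 − 38/86.4 ≈ 0.56.
MPS = 1 − MPC = 0.44.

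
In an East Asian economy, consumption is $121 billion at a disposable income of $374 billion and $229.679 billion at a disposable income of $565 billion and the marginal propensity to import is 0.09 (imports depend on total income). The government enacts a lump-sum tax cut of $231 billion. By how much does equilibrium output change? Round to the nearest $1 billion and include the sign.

+$252 billion

MPC = ΔC/ΔYd = (229.679 − 121)/(565 − 374) = 108.679/191 = 0.569.
A lump-sum tax change of −$231 billion shifts disposable income by +$231 billion; first-round consumption changes by −c × ΔT = −0.569 × (−$231 billion) = +$131.439 billion.
Expenditure multiplier = 1/(1 − c + m) = 1/(1 − 0.569 + 0.09) = 1/0.521 ≈ 1.919.
The tax multiplier is −c × k ≈ −1.092, so ΔY = k × (−c·ΔT) = (+$131.439 billion) / 0.521 ≈ +$252 billion.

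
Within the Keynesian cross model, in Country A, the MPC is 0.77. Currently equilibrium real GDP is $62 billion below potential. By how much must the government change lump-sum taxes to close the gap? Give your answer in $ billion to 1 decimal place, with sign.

−$18.5 billion

Spending multiplier = 1/(1 − MPC) = 1/(1 − 0.77) = 1/0.23 ≈ 4.348.
Tax multiplier = −c·k = −0.77/0.23 ≈ −3.348. Need ΔY = +$62 billion, so ΔT = ΔY/(−c·k) = −(+$62 billion) × 0.23 / 0.77 ≈ −$18.5 billion.
The government should cut lump-sum taxes by $18.5 billion.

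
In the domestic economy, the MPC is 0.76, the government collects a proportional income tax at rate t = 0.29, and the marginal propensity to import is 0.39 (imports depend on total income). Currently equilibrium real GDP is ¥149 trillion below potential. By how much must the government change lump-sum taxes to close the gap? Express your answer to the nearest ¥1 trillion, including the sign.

−¥167 trillion

Spending multiplier = 1/(1 − c(1−t) + m) = 1/(1 − 0.76×0.71 + 0.39) = 1/0.8504 ≈ 1.176.
Tax multiplier = −c·k = −0.76/0.8504 ≈ −0.894. Need ΔY = +¥149 trillion, so ΔT = ΔY/(−c·k) = −(+¥149 trillion) × 0.8504 / 0.76 ≈ −¥167 trillion.
The government should cut lump-sum taxes by ¥167 trillion.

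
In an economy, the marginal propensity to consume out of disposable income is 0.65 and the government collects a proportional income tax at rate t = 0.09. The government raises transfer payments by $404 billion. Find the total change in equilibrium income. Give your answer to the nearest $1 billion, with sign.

The transfer change shifts disposable income by +$404 billion, so first-round consumption changes by c·ΔTR = 0.65 × (+$404 billion) = +$262.6 billion.
Expenditure multiplier = 1/(1 − c(1−t)) = 1/(1 − 0.65×0.91) = 1/0.4085 ≈ 2.448.
The transfer multiplier is c × k ≈ 1.591, so ΔY = k × (c·ΔTR) = (+$262.6 billion) / 0.4085 ≈ +$643 billion.

+$643 billion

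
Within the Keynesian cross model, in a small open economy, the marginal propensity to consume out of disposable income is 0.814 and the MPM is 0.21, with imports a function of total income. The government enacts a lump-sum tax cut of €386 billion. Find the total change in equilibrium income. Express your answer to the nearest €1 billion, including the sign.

+€793 billion

A lump-sum tax change of −€386 billion shifts disposable income by +€386 billion; first-round consumption changes by −c × ΔT = −0.814 × (−€386 billion) = +€314.204 billion.
Expenditure multiplier = 1/(1 − c + m) = 1/(1 − 0.814 + 0.21) = 1/0.396 ≈ 2.525.
The tax multiplier is −c × k ≈ −2.056, so ΔY = k × (−c·ΔT) = (+€314.204 billion) / 0.396 ≈ +€793 billion.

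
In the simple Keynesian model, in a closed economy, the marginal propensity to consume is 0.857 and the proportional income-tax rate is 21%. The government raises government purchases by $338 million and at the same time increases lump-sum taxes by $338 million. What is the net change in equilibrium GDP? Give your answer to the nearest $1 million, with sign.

+$150 million

Expenditure multiplier = 1/(1 − c(1−t)) = 1/(1 − 0.857×0.79) = 1/0.32297 ≈ 3.096.
ΔG contributes k·ΔG = (+$338 million) / 0.32297 ≈ +$1,046.5 million.
ΔT of +$338 million changes first-round spending by −c·ΔT = −$289.666 million, contributing k·(−c·ΔT) = (−$289.666 million) / 0.32297 ≈ −$896.9 million.
Net ΔY = k(ΔG − c·ΔT) = (+$48.334 million) / 0.32297 ≈ +$150 million.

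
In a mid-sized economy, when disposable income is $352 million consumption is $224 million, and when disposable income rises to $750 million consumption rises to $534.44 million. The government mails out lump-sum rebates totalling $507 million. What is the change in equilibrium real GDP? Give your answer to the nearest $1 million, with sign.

+$1,798 million

MPC = ΔC/ΔYd = (534.44 − 224)/(750 − 352) = 310.44/398 = 0.78.
A lump-sum tax change of −$507 million shifts disposable income by +$507 million; first-round consumption changes by −c × ΔT = −0.78 × (−$507 million) = +$395.46 million.
Expenditure multiplier = 1/(1 − MPC) = 1/(1 − 0.78) = 1/0.22 ≈ 4.545.
The tax multiplier is −c × k ≈ −3.545, so ΔY = k × (−c·ΔT) = (+$395.46 million) / 0.22 ≈ +$1,798 million.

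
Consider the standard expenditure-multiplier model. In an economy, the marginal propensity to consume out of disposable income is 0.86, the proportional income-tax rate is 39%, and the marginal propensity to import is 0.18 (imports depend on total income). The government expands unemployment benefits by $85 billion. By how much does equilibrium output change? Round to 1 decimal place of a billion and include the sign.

+$111.5 billion

The transfer change shifts disposable income by +$85 billion, so first-round consumption changes by c·ΔTR = 0.86 × (+$85 billion) = +$73.1 billion.
Expenditure multiplier = 1/(1 − c(1−t) + m) = 1/(1 − 0.86×0.61 + 0.18) = 1/0.6554 ≈ 1.526.
The transfer multiplier is c × k ≈ 1.312, so ΔY = k × (c·ΔTR) = (+$73.1 billion) / 0.6554 ≈ +$111.5 billion.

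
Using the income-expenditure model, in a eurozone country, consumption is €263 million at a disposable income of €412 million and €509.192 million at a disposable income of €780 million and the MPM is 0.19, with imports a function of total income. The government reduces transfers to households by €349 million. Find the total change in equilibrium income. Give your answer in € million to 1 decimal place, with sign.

MPC = ΔC/ΔYd = (509.192 − 263)/(780 − 412) = 246.192/368 = 0.669.
The transfer change shifts disposable income by −€349 million, so first-round consumption changes by c·ΔTR = 0.669 × (−€349 million) = −€233.481 million.
Expenditure multiplier = 1/(1 − c + m) = 1/(1 − 0.669 + 0.19) = 1/0.521 ≈ 1.919.
The transfer multiplier is c × k ≈ 1.284, so ΔY = k × (c·ΔTR) = (−€233.481 million) / 0.521 ≈ −€448.1 million.

−€448.1 million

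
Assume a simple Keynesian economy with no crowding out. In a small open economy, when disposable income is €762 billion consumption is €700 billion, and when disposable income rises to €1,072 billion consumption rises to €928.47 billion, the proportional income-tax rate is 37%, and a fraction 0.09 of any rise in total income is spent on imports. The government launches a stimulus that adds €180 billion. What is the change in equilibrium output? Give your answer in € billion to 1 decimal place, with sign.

+€287.7 billion

MPC = ΔC/ΔYd = (928.47 − 700)/(1,072 − 762) = 228.47/310 = 0.737.
Government-spending multiplier = 1/(1 − c(1−t) + m) = 1/(1 − 0.737×0.63 + 0.09) = 1/0.62569 ≈ 1.598.
ΔY = k × ΔG = (+€180 billion) / 0.62569 ≈ +€287.7 billion.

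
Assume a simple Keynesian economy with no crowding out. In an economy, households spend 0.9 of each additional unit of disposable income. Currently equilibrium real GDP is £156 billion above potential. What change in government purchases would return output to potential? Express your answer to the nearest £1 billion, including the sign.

−£16 billion

Spending multiplier = 1/(1 − MPC) = 1/(1 − 0.9) = 1/0.1 = 10.
Need ΔY = −£156 billion, so ΔG = ΔY/k = (−£156 billion) × 0.1 ≈ −£16 billion.
The government should cut government purchases by £16 billion.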